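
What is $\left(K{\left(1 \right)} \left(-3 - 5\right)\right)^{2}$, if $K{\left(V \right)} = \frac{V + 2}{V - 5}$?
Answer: $36$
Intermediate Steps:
$K{\left(V \right)} = \frac{2 + V}{-5 + V}$
$\left(K{\left(1 \right)} \left(-3 - 5\right)\right)^{2} = \left(\frac{2 + 1}{-5 + 1} \left(-3 - 5\right)\right)^{2} = \left(\frac{1}{-4} \cdot 3 \left(-3 - 5\right)\right)^{2} = \left(\left(- \frac{1}{4}\right) 3 \left(-8\right)\right)^{2} = \left(\left(- \frac{3}{4}\right) \left(-8\right)\right)^{2} = 6^{2} = 36$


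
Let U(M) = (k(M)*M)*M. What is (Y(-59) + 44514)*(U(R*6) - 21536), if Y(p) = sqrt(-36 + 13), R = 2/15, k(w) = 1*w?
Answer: -119828839104/125 - 2691936*I*sqrt(23)/125 ≈ -9.5863e+8 - 1.0328e+5*I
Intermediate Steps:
k(w) = w
R = 2/15 (R = 2*(1/15) = 2/15 ≈ 0.13333)
Y(p) = I*sqrt(23) (Y(p) = sqrt(-23) = I*sqrt(23))
U(M) = M**3 (U(M) = (M*M)*M = M**2*M = M**3)
(Y(-59) + 44514)*(U(R*6) - 21536) = (I*sqrt(23) + 44514)*(((2/15)*6)**3 - 21536) = (44514 + I*sqrt(23))*((4/5)**3 - 21536) = (44514 + I*sqrt(23))*(64/125 - 21536) = (44514 + I*sqrt(23))*(-2691936/125) = -119828839104/125 - 2691936*I*sqrt(23)/125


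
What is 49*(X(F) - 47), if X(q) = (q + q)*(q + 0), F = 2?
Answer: -1911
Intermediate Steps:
X(q) = 2*q² (X(q) = (2*q)*q = 2*q²)
49*(X(F) - 47) = 49*(2*2² - 47) = 49*(2*4 - 47) = 49*(8 - 47) = 49*(-39) = -1911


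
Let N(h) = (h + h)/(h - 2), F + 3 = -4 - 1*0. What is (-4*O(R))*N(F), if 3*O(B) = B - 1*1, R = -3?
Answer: 224/27 ≈ 8.2963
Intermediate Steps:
F = -7 (F = -3 + (-4 - 1*0) = -3 + (-4 + 0) = -3 - 4 = -7)
N(h) = 2*h/(-2 + h) (N(h) = (2*h)/(-2 + h) = 2*h/(-2 + h))
O(B) = -⅓ + B/3 (O(B) = (B - 1*1)/3 = (B - 1)/3 = (-1 + B)/3 = -⅓ + B/3)
(-4*O(R))*N(F) = (-4*(-⅓ + (⅓)*(-3)))*(2*(-7)/(-2 - 7)) = (-4*(-⅓ - 1))*(2*(-7)/(-9)) = (-4*(-4/3))*(2*(-7)*(-⅑)) = (16/3)*(14/9) = 224/27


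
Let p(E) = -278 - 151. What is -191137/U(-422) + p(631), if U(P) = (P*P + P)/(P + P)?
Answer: 201665/421 ≈ 479.01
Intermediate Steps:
p(E) = -429
U(P) = (P + P**2)/(2*P) (U(P) = (P**2 + P)/((2*P)) = (P + P**2)*(1/(2*P)) = (P + P**2)/(2*P))
-191137/U(-422) + p(631) = -191137/(1/2 + (1/2)*(-422)) - 429 = -191137/(1/2 - 211) - 429 = -191137/(-421/2) - 429 = -191137*(-2/421) - 429 = 382274/421 - 429 = 201665/421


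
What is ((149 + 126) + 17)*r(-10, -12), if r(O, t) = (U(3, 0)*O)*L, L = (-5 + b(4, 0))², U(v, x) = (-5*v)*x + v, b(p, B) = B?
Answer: -219000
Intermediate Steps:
U(v, x) = v - 5*v*x (U(v, x) = -5*v*x + v = v - 5*v*x)
L = 25 (L = (-5 + 0)² = (-5)² = 25)
r(O, t) = 75*O (r(O, t) = ((3*(1 - 5*0))*O)*25 = ((3*(1 + 0))*O)*25 = ((3*1)*O)*25 = (3*O)*25 = 75*O)
((149 + 126) + 17)*r(-10, -12) = ((149 + 126) + 17)*(75*(-10)) = (275 + 17)*(-750) = 292*(-750) = -219000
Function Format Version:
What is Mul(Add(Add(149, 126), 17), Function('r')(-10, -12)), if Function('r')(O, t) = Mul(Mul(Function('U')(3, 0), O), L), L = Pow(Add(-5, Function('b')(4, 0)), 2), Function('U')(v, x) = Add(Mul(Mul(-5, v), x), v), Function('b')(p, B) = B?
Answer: -219000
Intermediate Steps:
Function('U')(v, x) = Add(v, Mul(-5, v, x)) (Function('U')(v, x) = Add(Mul(-5, v, x), v) = Add(v, Mul(-5, v, x)))
L = 25 (L = Pow(Add(-5, 0), 2) = Pow(-5, 2) = 25)
Function('r')(O, t) = Mul(75, O) (Function('r')(O, t) = Mul(Mul(Mul(3, Add(1, Mul(-5, 0))), O), 25) = Mul(Mul(Mul(3, Add(1, 0)), O), 25) = Mul(Mul(Mul(3, 1), O), 25) = Mul(Mul(3, O), 25) = Mul(75, O))
Mul(Add(Add(149, 126), 17), Function('r')(-10, -12)) = Mul(Add(Add(149, 126), 17), Mul(75, -10)) = Mul(Add(275, 17), -750) = Mul(292, -750) = -219000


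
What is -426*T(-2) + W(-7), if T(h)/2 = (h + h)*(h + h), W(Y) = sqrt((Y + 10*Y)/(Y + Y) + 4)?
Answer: -13632 + sqrt(38)/2 ≈ -13629.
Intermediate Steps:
W(Y) = sqrt(38)/2 (W(Y) = sqrt((11*Y)/((2*Y)) + 4) = sqrt((11*Y)*(1/(2*Y)) + 4) = sqrt(11/2 + 4) = sqrt(19/2) = sqrt(38)/2)
T(h) = 8*h**2 (T(h) = 2*((h + h)*(h + h)) = 2*((2*h)*(2*h)) = 2*(4*h**2) = 8*h**2)
-426*T(-2) + W(-7) = -3408*(-2)**2 + sqrt(38)/2 = -3408*4 + sqrt(38)/2 = -426*32 + sqrt(38)/2 = -13632 + sqrt(38)/2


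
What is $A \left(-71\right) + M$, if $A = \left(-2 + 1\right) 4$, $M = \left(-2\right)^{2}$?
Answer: $288$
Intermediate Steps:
$M = 4$
$A = -4$ ($A = \left(-1\right) 4 = -4$)
$A \left(-71\right) + M = \left(-4\right) \left(-71\right) + 4 = 284 + 4 = 288$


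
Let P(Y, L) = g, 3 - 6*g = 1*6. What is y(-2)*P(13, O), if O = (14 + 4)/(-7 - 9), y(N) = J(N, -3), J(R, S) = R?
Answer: 1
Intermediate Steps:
y(N) = N
g = -½ (g = ½ - 6/6 = ½ - ⅙*6 = ½ - 1 = -½ ≈ -0.50000)
O = -9/8 (O = 18/(-16) = 18*(-1/16) = -9/8 ≈ -1.1250)
P(Y, L) = -½
y(-2)*P(13, O) = -2*(-½) = 1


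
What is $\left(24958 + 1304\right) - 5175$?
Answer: $21087$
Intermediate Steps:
$\left(24958 + 1304\right) - 5175 = 26262 - 5175 = 21087$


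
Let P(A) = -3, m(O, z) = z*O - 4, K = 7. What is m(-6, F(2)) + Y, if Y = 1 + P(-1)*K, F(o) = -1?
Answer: -18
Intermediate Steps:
m(O, z) = -4 + O*z (m(O, z) = O*z - 4 = -4 + O*z)
Y = -20 (Y = 1 - 3*7 = 1 - 21 = -20)
m(-6, F(2)) + Y = (-4 - 6*(-1)) - 20 = (-4 + 6) - 20 = 2 - 20 = -18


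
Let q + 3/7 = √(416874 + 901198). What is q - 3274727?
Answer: -22923092/7 + 2*√329518 ≈ -3.2736e+6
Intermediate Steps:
q = -3/7 + 2*√329518 (q = -3/7 + √(416874 + 901198) = -3/7 + √1318072 = -3/7 + 2*√329518 ≈ 1147.6)
q - 3274727 = (-3/7 + 2*√329518) - 3274727 = -22923092/7 + 2*√329518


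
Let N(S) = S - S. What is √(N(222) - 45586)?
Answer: I*√45586 ≈ 213.51*I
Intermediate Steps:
N(S) = 0
√(N(222) - 45586) = √(0 - 45586) = √(-45586) = I*√45586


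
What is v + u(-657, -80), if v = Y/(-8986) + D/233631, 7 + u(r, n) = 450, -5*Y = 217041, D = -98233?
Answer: 4696482984871/10497040830 ≈ 447.41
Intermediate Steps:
Y = -217041/5 (Y = -⅕*217041 = -217041/5 ≈ -43408.)
u(r, n) = 443 (u(r, n) = -7 + 450 = 443)
v = 46293897181/10497040830 (v = -217041/5/(-8986) - 98233/233631 = -217041/5*(-1/8986) - 98233*1/233631 = 217041/44930 - 98233/233631 = 46293897181/10497040830 ≈ 4.4102)
v + u(-657, -80) = 46293897181/10497040830 + 443 = 4696482984871/10497040830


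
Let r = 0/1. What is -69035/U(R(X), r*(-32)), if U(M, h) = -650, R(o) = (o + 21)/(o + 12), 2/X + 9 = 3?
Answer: 13807/130 ≈ 106.21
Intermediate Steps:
X = -⅓ (X = 2/(-9 + 3) = 2/(-6) = 2*(-⅙) = -⅓ ≈ -0.33333)
R(o) = (21 + o)/(12 + o)
r = 0 (r = 0*1 = 0)
-69035/U(R(X), r*(-32)) = -69035/(-650) = -69035*(-1/650) = 13807/130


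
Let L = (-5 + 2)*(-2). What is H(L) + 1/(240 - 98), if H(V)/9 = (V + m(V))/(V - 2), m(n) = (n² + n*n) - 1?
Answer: 49205/284 ≈ 173.26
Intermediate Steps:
m(n) = -1 + 2*n² (m(n) = (n² + n²) - 1 = 2*n² - 1 = -1 + 2*n²)
L = 6 (L = -3*(-2) = 6)
H(V) = 9*(-1 + V + 2*V²)/(-2 + V) (H(V) = 9*((V + (-1 + 2*V²))/(V - 2)) = 9*((-1 + V + 2*V²)/(-2 + V)) = 9*(-1 + V + 2*V²)/(-2 + V))
H(L) + 1/(240 - 98) = 9*(-1 + 6 + 2*6²)/(-2 + 6) + 1/(240 - 98) = 9*(-1 + 6 + 2*36)/4 + 1/142 = 9*(¼)*(-1 + 6 + 72) + 1/142 = 9*(¼)*77 + 1/142 = 693/4 + 1/142 = 49205/284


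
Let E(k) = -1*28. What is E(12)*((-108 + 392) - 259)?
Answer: -700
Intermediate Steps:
E(k) = -28
E(12)*((-108 + 392) - 259) = -28*((-108 + 392) - 259) = -28*(284 - 259) = -28*25 = -700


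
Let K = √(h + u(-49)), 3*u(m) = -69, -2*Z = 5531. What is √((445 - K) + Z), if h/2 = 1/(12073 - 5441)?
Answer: √(-6378970962 - 1658*I*√63225343)/1658 ≈ 0.049778 - 48.172*I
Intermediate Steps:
Z = -5531/2 (Z = -½*5531 = -5531/2 ≈ -2765.5)
u(m) = -23 (u(m) = (⅓)*(-69) = -23)
h = 1/3316 (h = 2/(12073 - 5441) = 2/6632 = 2*(1/6632) = 1/3316 ≈ 0.00030157)
K = I*√63225343/1658 (K = √(1/3316 - 23) = √(-76267/3316) = I*√63225343/1658 ≈ 4.7958*I)
√((445 - K) + Z) = √((445 - I*√63225343/1658) - 5531/2) = √(-4641/2 - I*√63225343/1658)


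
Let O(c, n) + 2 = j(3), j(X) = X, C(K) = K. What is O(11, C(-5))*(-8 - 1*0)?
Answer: -8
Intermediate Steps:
O(c, n) = 1 (O(c, n) = -2 + 3 = 1)
O(11, C(-5))*(-8 - 1*0) = 1*(-8 - 1*0) = 1*(-8 + 0) = 1*(-8) = -8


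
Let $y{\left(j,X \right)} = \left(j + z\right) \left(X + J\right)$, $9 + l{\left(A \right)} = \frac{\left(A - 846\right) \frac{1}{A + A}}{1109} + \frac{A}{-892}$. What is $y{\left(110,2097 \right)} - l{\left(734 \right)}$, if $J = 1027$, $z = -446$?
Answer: $- \frac{190536729965801}{181523338} \approx -1.0497 \cdot 10^{6}$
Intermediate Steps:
$l{\left(A \right)} = -9 - \frac{A}{892} + \frac{-846 + A}{2218 A}$ ($l{\left(A \right)} = -9 + \left(\frac{\left(A - 846\right) \frac{1}{A + A}}{1109} + \frac{A}{-892}\right) = -9 + \left(\frac{-846 + A}{2 A} \frac{1}{1109} + A \left(- \frac{1}{892}\right)\right) = -9 - \left(\frac{A}{892} - \left(-846 + A\right) \frac{1}{2 A} \frac{1}{1109}\right) = -9 - \left(\frac{A}{892} - \frac{-846 + A}{2 A} \frac{1}{1109}\right) = -9 - \left(\frac{A}{892} - \frac{-846 + A}{2218 A}\right) = -9 - \frac{A}{892} + \frac{-846 + A}{2218 A}$)
$y{\left(j,X \right)} = \left(-446 + j\right) \left(1027 + X\right)$ ($y{\left(j,X \right)} = \left(j - 446\right) \left(X + 1027\right) = \left(-446 + j\right) \left(1027 + X\right)$)
$y{\left(110,2097 \right)} - l{\left(734 \right)} = \left(-458042 - 935262 + 1027 \cdot 110 + 2097 \cdot 110\right) - \frac{-377316 - 734 \left(8902606 + 1109 \cdot 734\right)}{989228 \cdot 734} = \left(-458042 - 935262 + 112970 + 230670\right) - \frac{1}{989228} \cdot \frac{1}{734} \left(-377316 - 734 \left(8902606 + 814006\right)\right) = -1049664 - \frac{1}{989228} \cdot \frac{1}{734} \left(-377316 - 734 \cdot 9716612\right) = -1049664 - \frac{1}{989228} \cdot \frac{1}{734} \left(-377316 - 7131993208\right) = -1049664 - \frac{1}{989228} \cdot \frac{1}{734} \left(-7132370524\right) = -1049664 - - \frac{1783092631}{181523338} = -1049664 + \frac{1783092631}{181523338} = - \frac{190536729965801}{181523338}$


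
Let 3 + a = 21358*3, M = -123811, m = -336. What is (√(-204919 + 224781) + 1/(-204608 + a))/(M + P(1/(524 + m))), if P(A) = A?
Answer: 188/3271204842779 - 188*√19862/23276467 ≈ -0.0011383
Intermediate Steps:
a = 64071 (a = -3 + 21358*3 = -3 + 64074 = 64071)
(√(-204919 + 224781) + 1/(-204608 + a))/(M + P(1/(524 + m))) = (√(-204919 + 224781) + 1/(-204608 + 64071))/(-123811 + 1/(524 - 336)) = (√19862 + 1/(-140537))/(-123811 + 1/188) = (√19862 - 1/140537)/(-123811 + 1/188) = (-1/140537 + √19862)/(-23276467/188) = (-1/140537 + √19862)*(-188/23276467) = 188/3271204842779 - 188*√19862/23276467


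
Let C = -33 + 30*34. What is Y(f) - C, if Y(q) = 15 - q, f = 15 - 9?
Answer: -978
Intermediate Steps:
C = 987 (C = -33 + 1020 = 987)
f = 6
Y(f) - C = (15 - 1*6) - 1*987 = (15 - 6) - 987 = 9 - 987 = -978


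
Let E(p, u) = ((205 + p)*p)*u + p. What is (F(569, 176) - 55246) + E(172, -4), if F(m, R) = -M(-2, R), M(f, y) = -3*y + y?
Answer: -314098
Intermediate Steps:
M(f, y) = -2*y
F(m, R) = 2*R (F(m, R) = -(-2)*R = 2*R)
E(p, u) = p + p*u*(205 + p) (E(p, u) = (p*(205 + p))*u + p = p*u*(205 + p) + p = p + p*u*(205 + p))
(F(569, 176) - 55246) + E(172, -4) = (2*176 - 55246) + 172*(1 + 205*(-4) + 172*(-4)) = (352 - 55246) + 172*(1 - 820 - 688) = -54894 + 172*(-1507) = -54894 - 259204 = -314098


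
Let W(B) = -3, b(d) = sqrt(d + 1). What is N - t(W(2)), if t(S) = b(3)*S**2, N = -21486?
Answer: -21504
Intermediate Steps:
b(d) = sqrt(1 + d)
t(S) = 2*S**2 (t(S) = sqrt(1 + 3)*S**2 = sqrt(4)*S**2 = 2*S**2)
N - t(W(2)) = -21486 - 2*(-3)**2 = -21486 - 2*9 = -21486 - 1*18 = -21486 - 18 = -21504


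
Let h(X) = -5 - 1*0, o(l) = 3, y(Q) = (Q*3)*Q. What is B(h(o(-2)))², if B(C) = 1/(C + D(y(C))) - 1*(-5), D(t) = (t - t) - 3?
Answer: 1521/64 ≈ 23.766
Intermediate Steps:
y(Q) = 3*Q² (y(Q) = (3*Q)*Q = 3*Q²)
D(t) = -3 (D(t) = 0 - 3 = -3)
h(X) = -5 (h(X) = -5 + 0 = -5)
B(C) = 5 + 1/(-3 + C) (B(C) = 1/(C - 3) - 1*(-5) = 1/(-3 + C) + 5 = 5 + 1/(-3 + C))
B(h(o(-2)))² = ((-14 + 5*(-5))/(-3 - 5))² = ((-14 - 25)/(-8))² = (-⅛*(-39))² = (39/8)² = 1521/64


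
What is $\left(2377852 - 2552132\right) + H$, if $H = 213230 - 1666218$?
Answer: $-1627268$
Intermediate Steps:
$H = -1452988$
$\left(2377852 - 2552132\right) + H = \left(2377852 - 2552132\right) - 1452988 = -174280 - 1452988 = -1627268$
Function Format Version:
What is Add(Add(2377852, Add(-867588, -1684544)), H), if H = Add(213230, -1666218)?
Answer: -1627268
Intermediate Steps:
H = -1452988
Add(Add(2377852, Add(-867588, -1684544)), H) = Add(Add(2377852, Add(-867588, -1684544)), -1452988) = Add(Add(2377852, -2552132), -1452988) = Add(-174280, -1452988) = -1627268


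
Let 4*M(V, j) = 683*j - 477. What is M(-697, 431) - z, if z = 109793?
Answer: -36319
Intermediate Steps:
M(V, j) = -477/4 + 683*j/4 (M(V, j) = (683*j - 477)/4 = (-477 + 683*j)/4 = -477/4 + 683*j/4)
M(-697, 431) - z = (-477/4 + (683/4)*431) - 1*109793 = (-477/4 + 294373/4) - 109793 = 73474 - 109793 = -36319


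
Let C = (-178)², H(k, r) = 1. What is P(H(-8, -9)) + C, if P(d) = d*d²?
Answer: 31685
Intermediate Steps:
C = 31684
P(d) = d³
P(H(-8, -9)) + C = 1³ + 31684 = 1 + 31684 = 31685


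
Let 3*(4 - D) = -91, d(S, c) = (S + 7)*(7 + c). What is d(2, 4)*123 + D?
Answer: 36634/3 ≈ 12211.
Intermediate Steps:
d(S, c) = (7 + S)*(7 + c)
D = 103/3 (D = 4 - ⅓*(-91) = 4 + 91/3 = 103/3 ≈ 34.333)
d(2, 4)*123 + D = (49 + 7*2 + 7*4 + 2*4)*123 + 103/3 = (49 + 14 + 28 + 8)*123 + 103/3 = 99*123 + 103/3 = 12177 + 103/3 = 36634/3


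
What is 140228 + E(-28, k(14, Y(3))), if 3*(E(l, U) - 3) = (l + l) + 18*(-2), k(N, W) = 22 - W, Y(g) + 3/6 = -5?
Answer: 420601/3 ≈ 1.4020e+5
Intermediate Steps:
Y(g) = -11/2 (Y(g) = -1/2 - 5 = -11/2)
E(l, U) = -9 + 2*l/3 (E(l, U) = 3 + ((l + l) + 18*(-2))/3 = 3 + (2*l - 36)/3 = 3 + (-36 + 2*l)/3 = 3 + (-12 + 2*l/3) = -9 + 2*l/3)
140228 + E(-28, k(14, Y(3))) = 140228 + (-9 + (2/3)*(-28)) = 140228 + (-9 - 56/3) = 140228 - 83/3 = 420601/3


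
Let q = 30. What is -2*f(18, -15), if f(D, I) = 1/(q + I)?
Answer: -2/15 ≈ -0.13333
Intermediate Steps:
f(D, I) = 1/(30 + I)
-2*f(18, -15) = -2/(30 - 15) = -2/15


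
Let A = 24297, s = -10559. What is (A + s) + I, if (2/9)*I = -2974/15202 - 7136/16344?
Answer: 47398014219/3450854 ≈ 13735.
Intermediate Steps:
I = -9818033/3450854 (I = 9*(-2974/15202 - 7136/16344)/2 = 9*(-2974*1/15202 - 7136*1/16344)/2 = 9*(-1487/7601 - 892/2043)/2 = (9/2)*(-9818033/15528843) = -9818033/3450854 ≈ -2.8451)
(A + s) + I = (24297 - 10559) - 9818033/3450854 = 13738 - 9818033/3450854 = 47398014219/3450854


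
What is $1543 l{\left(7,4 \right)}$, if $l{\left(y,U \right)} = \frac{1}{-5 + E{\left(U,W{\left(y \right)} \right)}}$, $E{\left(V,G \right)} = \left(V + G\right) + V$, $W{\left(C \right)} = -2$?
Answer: $1543$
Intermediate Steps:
$E{\left(V,G \right)} = G + 2 V$ ($E{\left(V,G \right)} = \left(G + V\right) + V = G + 2 V$)
$l{\left(y,U \right)} = \frac{1}{-7 + 2 U}$ ($l{\left(y,U \right)} = \frac{1}{-5 + \left(-2 + 2 U\right)} = \frac{1}{-7 + 2 U}$)
$1543 l{\left(7,4 \right)} = \frac{1543}{-7 + 2 \cdot 4} = \frac{1543}{-7 + 8} = \frac{1543}{1} = 1543 \cdot 1 = 1543$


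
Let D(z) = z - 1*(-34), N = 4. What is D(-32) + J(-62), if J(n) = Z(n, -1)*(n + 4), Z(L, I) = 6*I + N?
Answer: 118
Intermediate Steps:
Z(L, I) = 4 + 6*I (Z(L, I) = 6*I + 4 = 4 + 6*I)
D(z) = 34 + z (D(z) = z + 34 = 34 + z)
J(n) = -8 - 2*n (J(n) = (4 + 6*(-1))*(n + 4) = (4 - 6)*(4 + n) = -2*(4 + n) = -8 - 2*n)
D(-32) + J(-62) = (34 - 32) + (-8 - 2*(-62)) = 2 + (-8 + 124) = 2 + 116 = 118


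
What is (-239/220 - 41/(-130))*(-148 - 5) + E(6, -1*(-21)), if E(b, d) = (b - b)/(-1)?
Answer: 67473/572 ≈ 117.96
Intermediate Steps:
E(b, d) = 0 (E(b, d) = 0*(-1) = 0)
(-239/220 - 41/(-130))*(-148 - 5) + E(6, -1*(-21)) = (-239/220 - 41/(-130))*(-148 - 5) + 0 = (-239*1/220 - 41*(-1/130))*(-153) + 0 = (-239/220 + 41/130)*(-153) + 0 = -441/572*(-153) + 0 = 67473/572 + 0 = 67473/572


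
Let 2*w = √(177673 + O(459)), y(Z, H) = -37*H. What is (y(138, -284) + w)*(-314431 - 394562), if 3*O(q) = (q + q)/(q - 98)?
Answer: -7450098444 - 708993*√64140259/38 ≈ -7.5995e+9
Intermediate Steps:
O(q) = 2*q/(3*(-98 + q)) (O(q) = ((q + q)/(q - 98))/3 = ((2*q)/(-98 + q))/3 = (2*q/(-98 + q))/3 = 2*q/(3*(-98 + q)))
w = √64140259/38 (w = √(177673 + (⅔)*459/(-98 + 459))/2 = √(177673 + (⅔)*459/361)/2 = √(177673 + (⅔)*459*(1/361))/2 = √(177673 + 306/361)/2 = √(64140259/361)/2 = (√64140259/19)/2 = √64140259/38 ≈ 210.76)
(y(138, -284) + w)*(-314431 - 394562) = (-37*(-284) + √64140259/38)*(-314431 - 394562) = (10508 + √64140259/38)*(-708993) = -7450098444 - 708993*√64140259/38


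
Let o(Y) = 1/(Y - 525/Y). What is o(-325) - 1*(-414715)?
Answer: 1743461847/4204 ≈ 4.1472e+5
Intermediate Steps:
o(-325) - 1*(-414715) = -325/(-525 + (-325)²) - 1*(-414715) = -325/(-525 + 105625) + 414715 = -325/105100 + 414715 = -325*1/105100 + 414715 = -13/4204 + 414715 = 1743461847/4204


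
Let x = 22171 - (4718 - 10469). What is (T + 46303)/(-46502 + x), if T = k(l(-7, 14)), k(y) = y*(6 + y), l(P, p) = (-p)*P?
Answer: -11299/3716 ≈ -3.0406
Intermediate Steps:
l(P, p) = -P*p
x = 27922 (x = 22171 - 1*(-5751) = 22171 + 5751 = 27922)
T = 10192 (T = (-1*(-7)*14)*(6 - 1*(-7)*14) = 98*(6 + 98) = 98*104 = 10192)
(T + 46303)/(-46502 + x) = (10192 + 46303)/(-46502 + 27922) = 56495/(-18580) = 56495*(-1/18580) = -11299/3716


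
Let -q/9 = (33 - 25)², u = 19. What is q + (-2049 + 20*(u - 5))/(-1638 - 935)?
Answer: -1480279/2573 ≈ -575.31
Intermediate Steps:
q = -576 (q = -9*(33 - 25)² = -9*8² = -9*64 = -576)
q + (-2049 + 20*(u - 5))/(-1638 - 935) = -576 + (-2049 + 20*(19 - 5))/(-1638 - 935) = -576 + (-2049 + 20*14)/(-2573) = -576 + (-2049 + 280)*(-1/2573) = -576 - 1769*(-1/2573) = -576 + 1769/2573 = -1480279/2573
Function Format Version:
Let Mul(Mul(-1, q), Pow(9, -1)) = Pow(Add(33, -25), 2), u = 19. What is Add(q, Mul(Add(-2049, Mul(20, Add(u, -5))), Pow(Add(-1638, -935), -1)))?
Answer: Rational(-1480279, 2573) ≈ -575.31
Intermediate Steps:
q = -576 (q = Mul(-9, Pow(Add(33, -25), 2)) = Mul(-9, Pow(8, 2)) = Mul(-9, 64) = -576)
Add(q, Mul(Add(-2049, Mul(20, Add(u, -5))), Pow(Add(-1638, -935), -1))) = Add(-576, Mul(Add(-2049, Mul(20, Add(19, -5))), Pow(Add(-1638, -935), -1))) = Add(-576, Mul(Add(-2049, Mul(20, 14)), Pow(-2573, -1))) = Add(-576, Mul(Add(-2049, 280), Rational(-1, 2573))) = Add(-576, Mul(-1769, Rational(-1, 2573))) = Add(-576, Rational(1769, 2573)) = Rational(-1480279, 2573)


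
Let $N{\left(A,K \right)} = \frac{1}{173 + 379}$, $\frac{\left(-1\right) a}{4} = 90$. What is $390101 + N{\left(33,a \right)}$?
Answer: $\frac{215335753}{552} \approx 3.901 \cdot 10^{5}$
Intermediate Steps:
$a = -360$ ($a = \left(-4\right) 90 = -360$)
$N{\left(A,K \right)} = \frac{1}{552}$
$390101 + N{\left(33,a \right)} = 390101 + \frac{1}{552} = \frac{215335753}{552}$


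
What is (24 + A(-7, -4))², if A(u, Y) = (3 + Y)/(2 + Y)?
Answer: 2401/4 ≈ 600.25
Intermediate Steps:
A(u, Y) = (3 + Y)/(2 + Y)
(24 + A(-7, -4))² = (24 + (3 - 4)/(2 - 4))² = (24 - 1/(-2))² = (24 - ½*(-1))² = (24 + ½)² = (49/2)² = 2401/4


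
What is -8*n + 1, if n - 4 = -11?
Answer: 57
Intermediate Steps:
n = -7 (n = 4 - 11 = -7)
-8*n + 1 = -8*(-7) + 1 = 56 + 1 = 57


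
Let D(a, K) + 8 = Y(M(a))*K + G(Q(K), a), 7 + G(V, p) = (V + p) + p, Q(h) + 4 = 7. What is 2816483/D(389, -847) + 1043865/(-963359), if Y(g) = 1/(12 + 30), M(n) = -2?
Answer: 16275034182507/4311031525 ≈ 3775.2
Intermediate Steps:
Q(h) = 3 (Q(h) = -4 + 7 = 3)
G(V, p) = -7 + V + 2*p (G(V, p) = -7 + ((V + p) + p) = -7 + (V + 2*p) = -7 + V + 2*p)
Y(g) = 1/42
D(a, K) = -12 + 2*a + K/42 (D(a, K) = -8 + (K/42 + (-7 + 3 + 2*a)) = -8 + (K/42 + (-4 + 2*a)) = -8 + (-4 + 2*a + K/42) = -12 + 2*a + K/42)
2816483/D(389, -847) + 1043865/(-963359) = 2816483/(-12 + 2*389 + (1/42)*(-847)) + 1043865/(-963359) = 2816483/(-12 + 778 - 121/6) + 1043865*(-1/963359) = 2816483/(4475/6) - 1043865/963359 = 2816483*(6/4475) - 1043865/963359 = 16898898/4475 - 1043865/963359 = 16275034182507/4311031525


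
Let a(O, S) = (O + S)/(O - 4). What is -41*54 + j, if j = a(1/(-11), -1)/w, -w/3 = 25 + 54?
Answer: -7870774/3555 ≈ -2214.0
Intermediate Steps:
a(O, S) = (O + S)/(-4 + O)
w = -237 (w = -3*(25 + 54) = -3*79 = -237)
j = -4/3555 (j = ((1/(-11) - 1)/(-4 + 1/(-11)))/(-237) = ((-1/11 - 1)/(-4 - 1/11))*(-1/237) = (-12/11/(-45/11))*(-1/237) = -11/45*(-12/11)*(-1/237) = (4/15)*(-1/237) = -4/3555 ≈ -0.0011252)
-41*54 + j = -41*54 - 4/3555 = -2214 - 4/3555 = -7870774/3555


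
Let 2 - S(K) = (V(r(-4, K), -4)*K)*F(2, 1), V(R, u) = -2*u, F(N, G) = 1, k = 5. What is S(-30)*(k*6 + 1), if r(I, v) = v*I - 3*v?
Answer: 7502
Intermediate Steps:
r(I, v) = -3*v + I*v (r(I, v) = I*v - 3*v = -3*v + I*v)
S(K) = 2 - 8*K (S(K) = 2 - (-2*(-4))*K = 2 - 8*K)
S(-30)*(k*6 + 1) = (2 - 8*(-30))*(5*6 + 1) = (2 + 240)*(30 + 1) = 242*31 = 7502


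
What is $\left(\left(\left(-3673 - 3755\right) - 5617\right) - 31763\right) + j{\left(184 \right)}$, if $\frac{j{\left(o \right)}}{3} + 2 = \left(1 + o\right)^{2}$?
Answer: $57861$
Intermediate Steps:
$j{\left(o \right)} = -6 + 3 \left(1 + o\right)^{2}$
$\left(\left(\left(-3673 - 3755\right) - 5617\right) - 31763\right) + j{\left(184 \right)} = \left(\left(\left(-3673 - 3755\right) - 5617\right) - 31763\right) - \left(6 - 3 \left(1 + 184\right)^{2}\right) = \left(\left(-7428 - 5617\right) - 31763\right) - \left(6 - 3 \cdot 185^{2}\right) = \left(-13045 - 31763\right) + \left(-6 + 3 \cdot 34225\right) = -44808 + \left(-6 + 102675\right) = -44808 + 102669 = 57861$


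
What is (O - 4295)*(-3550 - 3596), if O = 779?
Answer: 25125336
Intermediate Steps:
(O - 4295)*(-3550 - 3596) = (779 - 4295)*(-3550 - 3596) = -3516*(-7146) = 25125336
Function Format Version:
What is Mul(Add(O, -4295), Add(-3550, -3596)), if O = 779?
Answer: 25125336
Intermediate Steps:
Mul(Add(O, -4295), Add(-3550, -3596)) = Mul(Add(779, -4295), Add(-3550, -3596)) = Mul(-3516, -7146) = 25125336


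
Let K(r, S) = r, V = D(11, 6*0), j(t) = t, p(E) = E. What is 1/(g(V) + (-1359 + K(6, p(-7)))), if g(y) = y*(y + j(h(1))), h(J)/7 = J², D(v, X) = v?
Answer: -1/1155 ≈ -0.00086580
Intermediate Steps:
h(J) = 7*J²
V = 11
g(y) = y*(7 + y) (g(y) = y*(y + 7*1²) = y*(y + 7*1) = y*(y + 7) = y*(7 + y))
1/(g(V) + (-1359 + K(6, p(-7)))) = 1/(11*(7 + 11) + (-1359 + 6)) = 1/(11*18 - 1353) = 1/(198 - 1353) = 1/(-1155) = -1/1155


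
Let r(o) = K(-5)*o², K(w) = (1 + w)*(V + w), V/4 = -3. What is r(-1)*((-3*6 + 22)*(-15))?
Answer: -4080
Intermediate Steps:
V = -12 (V = 4*(-3) = -12)
K(w) = (1 + w)*(-12 + w)
r(o) = 68*o² (r(o) = (-12 + (-5)² - 11*(-5))*o² = (-12 + 25 + 55)*o² = 68*o²)
r(-1)*((-3*6 + 22)*(-15)) = (68*(-1)²)*((-3*6 + 22)*(-15)) = (68*1)*((-18 + 22)*(-15)) = 68*(4*(-15)) = 68*(-60) = -4080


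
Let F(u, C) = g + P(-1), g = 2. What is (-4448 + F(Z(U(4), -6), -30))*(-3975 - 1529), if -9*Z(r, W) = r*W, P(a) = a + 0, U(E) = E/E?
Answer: 24476288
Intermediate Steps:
U(E) = 1
P(a) = a
Z(r, W) = -W*r/9 (Z(r, W) = -r*W/9 = -W*r/9)
F(u, C) = 1 (F(u, C) = 2 - 1 = 1)
(-4448 + F(Z(U(4), -6), -30))*(-3975 - 1529) = (-4448 + 1)*(-3975 - 1529) = -4447*(-5504) = 24476288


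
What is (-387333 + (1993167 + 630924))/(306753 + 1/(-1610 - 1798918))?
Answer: 236902671072/32489256799 ≈ 7.2917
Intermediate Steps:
(-387333 + (1993167 + 630924))/(306753 + 1/(-1610 - 1798918)) = (-387333 + 2624091)/(306753 + 1/(-1800528)) = 2236758/(306753 - 1/1800528) = 2236758/(552317365583/1800528) = 2236758*(1800528/552317365583) = 236902671072/32489256799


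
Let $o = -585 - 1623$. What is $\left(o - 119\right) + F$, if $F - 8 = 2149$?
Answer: $-170$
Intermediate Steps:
$F = 2157$ ($F = 8 + 2149 = 2157$)
$o = -2208$ ($o = -585 - 1623 = -2208$)
$\left(o - 119\right) + F = \left(-2208 - 119\right) + 2157 = -2327 + 2157 = -170$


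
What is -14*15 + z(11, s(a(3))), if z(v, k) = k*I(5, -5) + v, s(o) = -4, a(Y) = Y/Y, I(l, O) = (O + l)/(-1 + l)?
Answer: -199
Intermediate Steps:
I(l, O) = (O + l)/(-1 + l)
a(Y) = 1
z(v, k) = v (z(v, k) = k*((-5 + 5)/(-1 + 5)) + v = k*(0/4) + v = k*((¼)*0) + v = k*0 + v = 0 + v = v)
-14*15 + z(11, s(a(3))) = -14*15 + 11 = -210 + 11 = -199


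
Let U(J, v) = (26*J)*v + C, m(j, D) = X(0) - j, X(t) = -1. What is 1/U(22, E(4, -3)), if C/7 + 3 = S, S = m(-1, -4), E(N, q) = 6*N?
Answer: 1/13707 ≈ 7.2955e-5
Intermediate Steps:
m(j, D) = -1 - j
S = 0 (S = -1 - 1*(-1) = -1 + 1 = 0)
C = -21 (C = -21 + 7*0 = -21 + 0 = -21)
U(J, v) = -21 + 26*J*v (U(J, v) = (26*J)*v - 21 = 26*J*v - 21 = -21 + 26*J*v)
1/U(22, E(4, -3)) = 1/(-21 + 26*22*(6*4)) = 1/(-21 + 26*22*24) = 1/(-21 + 13728) = 1/13707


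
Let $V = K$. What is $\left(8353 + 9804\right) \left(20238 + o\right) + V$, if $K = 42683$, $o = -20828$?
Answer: $-10669947$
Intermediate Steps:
$V = 42683$
$\left(8353 + 9804\right) \left(20238 + o\right) + V = \left(8353 + 9804\right) \left(20238 - 20828\right) + 42683 = 18157 \left(-590\right) + 42683 = -10712630 + 42683 = -10669947$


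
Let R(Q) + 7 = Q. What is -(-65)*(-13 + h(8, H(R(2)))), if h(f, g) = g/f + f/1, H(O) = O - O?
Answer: -325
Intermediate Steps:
R(Q) = -7 + Q
H(O) = 0
h(f, g) = f + g/f (h(f, g) = g/f + f*1 = g/f + f = f + g/f)
-(-65)*(-13 + h(8, H(R(2)))) = -(-65)*(-13 + (8 + 0/8)) = -(-65)*(-13 + (8 + 0*(⅛))) = -(-65)*(-13 + (8 + 0)) = -(-65)*(-13 + 8) = -(-65)*(-5) = -1*325 = -325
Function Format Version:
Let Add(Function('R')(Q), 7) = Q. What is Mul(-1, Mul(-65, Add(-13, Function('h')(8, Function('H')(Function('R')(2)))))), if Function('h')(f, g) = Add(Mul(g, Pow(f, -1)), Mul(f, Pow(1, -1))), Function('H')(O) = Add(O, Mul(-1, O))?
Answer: -325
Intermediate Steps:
Function('R')(Q) = Add(-7, Q)
Function('H')(O) = 0
Function('h')(f, g) = Add(f, Mul(g, Pow(f, -1))) (Function('h')(f, g) = Add(Mul(g, Pow(f, -1)), Mul(f, 1)) = Add(Mul(g, Pow(f, -1)), f) = Add(f, Mul(g, Pow(f, -1))))
Mul(-1, Mul(-65, Add(-13, Function('h')(8, Function('H')(Function('R')(2)))))) = Mul(-1, Mul(-65, Add(-13, Add(8, Mul(0, Pow(8, -1)))))) = Mul(-1, Mul(-65, Add(-13, Add(8, Mul(0, Rational(1, 8)))))) = Mul(-1, Mul(-65, Add(-13, Add(8, 0)))) = Mul(-1, Mul(-65, Add(-13, 8))) = Mul(-1, Mul(-65, -5)) = Mul(-1, 325) = -325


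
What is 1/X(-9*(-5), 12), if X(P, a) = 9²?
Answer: 1/81 ≈ 0.012346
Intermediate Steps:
X(P, a) = 81
1/X(-9*(-5), 12) = 1/81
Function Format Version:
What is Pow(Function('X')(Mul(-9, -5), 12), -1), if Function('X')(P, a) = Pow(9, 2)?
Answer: Rational(1, 81) ≈ 0.012346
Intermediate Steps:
Function('X')(P, a) = 81
Pow(Function('X')(Mul(-9, -5), 12), -1) = Pow(81, -1) = Rational(1, 81)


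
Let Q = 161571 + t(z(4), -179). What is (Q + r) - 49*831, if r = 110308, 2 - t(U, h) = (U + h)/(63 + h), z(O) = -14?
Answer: 26814599/116 ≈ 2.3116e+5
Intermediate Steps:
t(U, h) = 2 - (U + h)/(63 + h)
Q = 18742275/116 (Q = 161571 + (126 - 179 - 1*(-14))/(63 - 179) = 161571 + (126 - 179 + 14)/(-116) = 161571 - 1/116*(-39) = 161571 + 39/116 = 18742275/116 ≈ 1.6157e+5)
(Q + r) - 49*831 = (18742275/116 + 110308) - 49*831 = 31538003/116 - 40719 = 26814599/116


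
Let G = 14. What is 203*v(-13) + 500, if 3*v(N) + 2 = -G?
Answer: -1748/3 ≈ -582.67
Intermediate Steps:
v(N) = -16/3 (v(N) = -2/3 + (-1*14)/3 = -2/3 + (1/3)*(-14) = -2/3 - 14/3 = -16/3)
203*v(-13) + 500 = 203*(-16/3) + 500 = -3248/3 + 500 = -1748/3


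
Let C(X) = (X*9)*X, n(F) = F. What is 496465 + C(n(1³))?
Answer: 496474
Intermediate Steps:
C(X) = 9*X² (C(X) = (9*X)*X = 9*X²)
496465 + C(n(1³)) = 496465 + 9*(1³)² = 496465 + 9*1² = 496465 + 9*1 = 496465 + 9 = 496474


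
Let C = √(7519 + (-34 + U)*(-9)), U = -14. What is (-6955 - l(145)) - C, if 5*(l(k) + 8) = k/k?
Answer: -34736/5 - √7951 ≈ -7036.4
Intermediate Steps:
l(k) = -39/5 (l(k) = -8 + (k/k)/5 = -8 + (⅕)*1 = -8 + ⅕ = -39/5)
C = √7951 (C = √(7519 + (-34 - 14)*(-9)) = √(7519 - 48*(-9)) = √(7519 + 432) = √7951 ≈ 89.168)
(-6955 - l(145)) - C = (-6955 - 1*(-39/5)) - √7951 = (-6955 + 39/5) - √7951 = -34736/5 - √7951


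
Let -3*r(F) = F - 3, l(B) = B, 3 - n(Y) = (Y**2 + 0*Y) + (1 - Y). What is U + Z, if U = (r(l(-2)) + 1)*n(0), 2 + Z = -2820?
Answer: -8450/3 ≈ -2816.7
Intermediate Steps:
n(Y) = 2 + Y - Y**2 (n(Y) = 3 - ((Y**2 + 0*Y) + (1 - Y)) = 3 - ((Y**2 + 0) + (1 - Y)) = 3 - (Y**2 + (1 - Y)) = 3 - (1 + Y**2 - Y) = 3 + (-1 + Y - Y**2) = 2 + Y - Y**2)
Z = -2822 (Z = -2 - 2820 = -2822)
r(F) = 1 - F/3 (r(F) = -(F - 3)/3 = -(-3 + F)/3 = 1 - F/3)
U = 16/3 (U = ((1 - 1/3*(-2)) + 1)*(2 + 0 - 1*0**2) = ((1 + 2/3) + 1)*(2 + 0 - 1*0) = (5/3 + 1)*(2 + 0 + 0) = (8/3)*2 = 16/3 ≈ 5.3333)
U + Z = 16/3 - 2822 = -8450/3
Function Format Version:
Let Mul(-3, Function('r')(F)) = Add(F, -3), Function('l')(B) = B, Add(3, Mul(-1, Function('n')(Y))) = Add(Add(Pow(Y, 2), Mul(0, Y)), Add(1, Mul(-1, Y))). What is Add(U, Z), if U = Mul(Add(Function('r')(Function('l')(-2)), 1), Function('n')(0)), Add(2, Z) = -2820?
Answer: Rational(-8450, 3) ≈ -2816.7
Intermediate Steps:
Function('n')(Y) = Add(2, Y, Mul(-1, Pow(Y, 2))) (Function('n')(Y) = Add(3, Mul(-1, Add(Add(Pow(Y, 2), Mul(0, Y)), Add(1, Mul(-1, Y))))) = Add(3, Mul(-1, Add(Add(Pow(Y, 2), 0), Add(1, Mul(-1, Y))))) = Add(3, Mul(-1, Add(Pow(Y, 2), Add(1, Mul(-1, Y))))) = Add(3, Mul(-1, Add(1, Pow(Y, 2), Mul(-1, Y)))) = Add(3, Add(-1, Y, Mul(-1, Pow(Y, 2)))) = Add(2, Y, Mul(-1, Pow(Y, 2))))
Z = -2822 (Z = Add(-2, -2820) = -2822)
Function('r')(F) = Add(1, Mul(Rational(-1, 3), F)) (Function('r')(F) = Mul(Rational(-1, 3), Add(F, -3)) = Mul(Rational(-1, 3), Add(-3, F)) = Add(1, Mul(Rational(-1, 3), F)))
U = Rational(16, 3) (U = Mul(Add(Add(1, Mul(Rational(-1, 3), -2)), 1), Add(2, 0, Mul(-1, Pow(0, 2)))) = Mul(Add(Add(1, Rational(2, 3)), 1), Add(2, 0, Mul(-1, 0))) = Mul(Add(Rational(5, 3), 1), Add(2, 0, 0)) = Mul(Rational(8, 3), 2) = Rational(16, 3) ≈ 5.3333)
Add(U, Z) = Add(Rational(16, 3), -2822) = Rational(-8450, 3)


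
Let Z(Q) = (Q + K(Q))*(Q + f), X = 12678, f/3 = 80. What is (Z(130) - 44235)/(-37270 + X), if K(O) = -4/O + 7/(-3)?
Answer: -116621/959088 ≈ -0.12160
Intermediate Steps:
K(O) = -7/3 - 4/O (K(O) = -4/O + 7*(-1/3) = -4/O - 7/3 = -7/3 - 4/O)
f = 240 (f = 3*80 = 240)
Z(Q) = (240 + Q)*(-7/3 + Q - 4/Q) (Z(Q) = (Q + (-7/3 - 4/Q))*(Q + 240) = (-7/3 + Q - 4/Q)*(240 + Q) = (240 + Q)*(-7/3 + Q - 4/Q))
(Z(130) - 44235)/(-37270 + X) = ((-564 + 130**2 - 960/130 + (713/3)*130) - 44235)/(-37270 + 12678) = ((-564 + 16900 - 960*1/130 + 92690/3) - 44235)/(-24592) = ((-564 + 16900 - 96/13 + 92690/3) - 44235)*(-1/24592) = (1841786/39 - 44235)*(-1/24592) = (116621/39)*(-1/24592) = -116621/959088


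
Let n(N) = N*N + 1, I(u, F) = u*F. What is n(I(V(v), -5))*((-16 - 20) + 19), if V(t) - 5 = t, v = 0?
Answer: -10642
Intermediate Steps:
V(t) = 5 + t
I(u, F) = F*u
n(N) = 1 + N**2 (n(N) = N**2 + 1 = 1 + N**2)
n(I(V(v), -5))*((-16 - 20) + 19) = (1 + (-5*(5 + 0))**2)*((-16 - 20) + 19) = (1 + (-5*5)**2)*(-36 + 19) = (1 + (-25)**2)*(-17) = (1 + 625)*(-17) = 626*(-17) = -10642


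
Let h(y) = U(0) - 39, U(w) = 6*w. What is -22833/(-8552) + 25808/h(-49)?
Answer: -219819529/333528 ≈ -659.07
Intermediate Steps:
h(y) = -39 (h(y) = 6*0 - 39 = 0 - 39 = -39)
-22833/(-8552) + 25808/h(-49) = -22833/(-8552) + 25808/(-39) = -22833*(-1/8552) + 25808*(-1/39) = 22833/8552 - 25808/39 = -219819529/333528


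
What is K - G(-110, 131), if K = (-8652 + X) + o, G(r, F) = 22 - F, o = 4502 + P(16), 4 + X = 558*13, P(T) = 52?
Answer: 3261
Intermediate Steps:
X = 7250 (X = -4 + 558*13 = -4 + 7254 = 7250)
o = 4554 (o = 4502 + 52 = 4554)
K = 3152 (K = (-8652 + 7250) + 4554 = -1402 + 4554 = 3152)
K - G(-110, 131) = 3152 - (22 - 1*131) = 3152 - (22 - 131) = 3152 - 1*(-109) = 3152 + 109 = 3261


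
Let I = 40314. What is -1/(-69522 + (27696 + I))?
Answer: 1/1512 ≈ 0.00066138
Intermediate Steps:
-1/(-69522 + (27696 + I)) = -1/(-69522 + (27696 + 40314)) = -1/(-69522 + 68010) = -1/(-1512) = -1*(-1/1512) = 1/1512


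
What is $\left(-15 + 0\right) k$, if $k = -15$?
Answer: $225$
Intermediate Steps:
$\left(-15 + 0\right) k = \left(-15 + 0\right) \left(-15\right) = \left(-15\right) \left(-15\right) = 225$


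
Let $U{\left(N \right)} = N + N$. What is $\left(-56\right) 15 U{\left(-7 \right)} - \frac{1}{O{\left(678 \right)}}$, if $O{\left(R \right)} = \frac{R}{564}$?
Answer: $\frac{1328786}{113} \approx 11759.0$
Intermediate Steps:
$U{\left(N \right)} = 2 N$
$O{\left(R \right)} = \frac{R}{564}$ ($O{\left(R \right)} = R \frac{1}{564} = \frac{R}{564}$)
$\left(-56\right) 15 U{\left(-7 \right)} - \frac{1}{O{\left(678 \right)}} = \left(-56\right) 15 \cdot 2 \left(-7\right) - \frac{1}{\frac{1}{564} \cdot 678} = \left(-840\right) \left(-14\right) - \frac{1}{\frac{113}{94}} = 11760 - \frac{94}{113} = \frac{1328786}{113}$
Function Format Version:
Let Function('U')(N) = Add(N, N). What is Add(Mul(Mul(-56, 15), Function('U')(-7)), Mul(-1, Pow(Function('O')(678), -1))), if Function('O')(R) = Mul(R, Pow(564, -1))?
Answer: Rational(1328786, 113) ≈ 11759.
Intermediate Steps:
Function('U')(N) = Mul(2, N)
Function('O')(R) = Mul(Rational(1, 564), R) (Function('O')(R) = Mul(R, Rational(1, 564)) = Mul(Rational(1, 564), R))
Add(Mul(Mul(-56, 15), Function('U')(-7)), Mul(-1, Pow(Function('O')(678), -1))) = Add(Mul(Mul(-56, 15), Mul(2, -7)), Mul(-1, Pow(Mul(Rational(1, 564), 678), -1))) = Add(Mul(-840, -14), Mul(-1, Pow(Rational(113, 94), -1))) = Add(11760, Mul(-1, Rational(94, 113))) = Add(11760, Rational(-94, 113)) = Rational(1328786, 113)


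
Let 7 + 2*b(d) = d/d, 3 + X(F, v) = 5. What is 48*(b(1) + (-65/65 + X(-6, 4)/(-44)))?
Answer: -2136/11 ≈ -194.18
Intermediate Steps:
X(F, v) = 2 (X(F, v) = -3 + 5 = 2)
b(d) = -3 (b(d) = -7/2 + (d/d)/2 = -7/2 + (½)*1 = -7/2 + ½ = -3)
48*(b(1) + (-65/65 + X(-6, 4)/(-44))) = 48*(-3 + (-65/65 + 2/(-44))) = 48*(-3 + (-65*1/65 + 2*(-1/44))) = 48*(-3 + (-1 - 1/22)) = 48*(-3 - 23/22) = 48*(-89/22) = -2136/11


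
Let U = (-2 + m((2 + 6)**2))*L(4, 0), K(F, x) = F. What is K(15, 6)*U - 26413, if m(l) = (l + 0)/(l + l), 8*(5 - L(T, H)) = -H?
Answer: -53051/2 ≈ -26526.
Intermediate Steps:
L(T, H) = 5 + H/8 (L(T, H) = 5 - (-1)*H/8 = 5 + H/8)
m(l) = 1/2 (m(l) = l/((2*l)) = l*(1/(2*l)) = 1/2)
U = -15/2 (U = (-2 + 1/2)*(5 + (1/8)*0) = -3*(5 + 0)/2 = -3/2*5 = -15/2 ≈ -7.5000)
K(15, 6)*U - 26413 = 15*(-15/2) - 26413 = -225/2 - 26413 = -53051/2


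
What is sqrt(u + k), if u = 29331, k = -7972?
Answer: sqrt(21359) ≈ 146.15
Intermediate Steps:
sqrt(u + k) = sqrt(29331 - 7972) = sqrt(21359)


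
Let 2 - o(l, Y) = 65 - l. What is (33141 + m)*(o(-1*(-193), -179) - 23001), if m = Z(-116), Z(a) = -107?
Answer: -755520614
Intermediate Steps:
o(l, Y) = -63 + l (o(l, Y) = 2 - (65 - l) = 2 + (-65 + l) = -63 + l)
m = -107
(33141 + m)*(o(-1*(-193), -179) - 23001) = (33141 - 107)*((-63 - 1*(-193)) - 23001) = 33034*((-63 + 193) - 23001) = 33034*(130 - 23001) = 33034*(-22871) = -755520614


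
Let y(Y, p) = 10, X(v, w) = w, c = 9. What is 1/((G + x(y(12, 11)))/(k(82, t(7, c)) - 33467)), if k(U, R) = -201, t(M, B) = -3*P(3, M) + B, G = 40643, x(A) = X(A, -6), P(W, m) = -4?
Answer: -33668/40637 ≈ -0.82851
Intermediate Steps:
x(A) = -6
t(M, B) = 12 + B (t(M, B) = -3*(-4) + B = 12 + B)
1/((G + x(y(12, 11)))/(k(82, t(7, c)) - 33467)) = 1/((40643 - 6)/(-201 - 33467)) = 1/(40637/(-33668)) = 1/(40637*(-1/33668)) = 1/(-40637/33668) = -33668/40637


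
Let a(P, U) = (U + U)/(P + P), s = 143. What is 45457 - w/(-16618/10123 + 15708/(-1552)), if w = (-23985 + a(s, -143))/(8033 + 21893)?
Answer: 31424497238344323/691302645215 ≈ 45457.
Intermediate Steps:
a(P, U) = U/P (a(P, U) = (2*U)/((2*P)) = (2*U)*(1/(2*P)) = U/P)
w = -11993/14963 (w = (-23985 - 143/143)/(8033 + 21893) = (-23985 - 143*1/143)/29926 = (-23985 - 1)*(1/29926) = -23986*1/29926 = -11993/14963 ≈ -0.80151)
45457 - w/(-16618/10123 + 15708/(-1552)) = 45457 - (-11993)/(14963*(-16618/10123 + 15708/(-1552))) = 45457 - (-11993)/(14963*(-16618*1/10123 + 15708*(-1/1552))) = 45457 - (-11993)/(14963*(-16618/10123 - 3927/388)) = 45457 - (-11993)/(14963*(-46200805/3927724)) = 45457 - (-11993)*(-3927724)/(14963*46200805) = 45457 - 1*47105193932/691302645215 = 45457 - 47105193932/691302645215 = 31424497238344323/691302645215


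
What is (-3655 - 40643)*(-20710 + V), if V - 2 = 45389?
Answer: -1093318938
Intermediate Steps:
V = 45391 (V = 2 + 45389 = 45391)
(-3655 - 40643)*(-20710 + V) = (-3655 - 40643)*(-20710 + 45391) = -44298*24681 = -1093318938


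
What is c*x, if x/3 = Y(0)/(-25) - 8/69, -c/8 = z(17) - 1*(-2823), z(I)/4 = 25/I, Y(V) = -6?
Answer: -82331792/9775 ≈ -8422.7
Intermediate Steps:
z(I) = 100/I (z(I) = 4*(25/I) = 100/I)
c = -384728/17 (c = -8*(100/17 - 1*(-2823)) = -8*(100*(1/17) + 2823) = -8*(100/17 + 2823) = -8*48091/17 = -384728/17 ≈ -22631.)
x = 214/575 (x = 3*(-6/(-25) - 8/69) = 3*(-6*(-1/25) - 8*1/69) = 3*(6/25 - 8/69) = 3*(214/1725) = 214/575 ≈ 0.37217)
c*x = -384728/17*214/575 = -82331792/9775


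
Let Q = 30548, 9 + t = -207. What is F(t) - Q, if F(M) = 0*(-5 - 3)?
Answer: -30548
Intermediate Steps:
t = -216 (t = -9 - 207 = -216)
F(M) = 0 (F(M) = 0*(-8) = 0)
F(t) - Q = 0 - 1*30548 = 0 - 30548 = -30548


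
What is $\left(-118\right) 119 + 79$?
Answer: $-13963$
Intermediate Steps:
$\left(-118\right) 119 + 79 = -14042 + 79 = -13963$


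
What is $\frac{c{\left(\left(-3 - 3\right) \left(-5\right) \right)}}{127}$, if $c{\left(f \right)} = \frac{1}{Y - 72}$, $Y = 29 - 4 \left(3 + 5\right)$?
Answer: $- \frac{1}{9525} \approx -0.00010499$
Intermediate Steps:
$Y = -3$ ($Y = 29 - 32 = -3$)
$c{\left(f \right)} = - \frac{1}{75}$ ($c{\left(f \right)} = \frac{1}{-3 - 72} = \frac{1}{-75} = - \frac{1}{75}$)
$\frac{c{\left(\left(-3 - 3\right) \left(-5\right) \right)}}{127} = - \frac{1}{75 \cdot 127} = \left(- \frac{1}{75}\right) \frac{1}{127} = - \frac{1}{9525}$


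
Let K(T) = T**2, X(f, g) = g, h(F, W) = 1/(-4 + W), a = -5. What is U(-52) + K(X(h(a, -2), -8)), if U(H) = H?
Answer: 12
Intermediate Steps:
U(-52) + K(X(h(a, -2), -8)) = -52 + (-8)**2 = -52 + 64 = 12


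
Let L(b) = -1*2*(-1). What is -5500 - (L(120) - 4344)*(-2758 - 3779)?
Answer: -28389154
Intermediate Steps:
L(b) = 2 (L(b) = -2*(-1) = 2)
-5500 - (L(120) - 4344)*(-2758 - 3779) = -5500 - (2 - 4344)*(-2758 - 3779) = -5500 - (-4342)*(-6537) = -5500 - 1*28383654 = -5500 - 28383654 = -28389154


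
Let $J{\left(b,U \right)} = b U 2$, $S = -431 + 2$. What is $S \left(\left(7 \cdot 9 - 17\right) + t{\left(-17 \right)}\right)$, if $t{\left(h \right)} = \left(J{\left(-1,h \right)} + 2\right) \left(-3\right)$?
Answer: $26598$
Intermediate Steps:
$S = -429$
$J{\left(b,U \right)} = 2 U b$ ($J{\left(b,U \right)} = U b 2 = 2 U b$)
$t{\left(h \right)} = -6 + 6 h$ ($t{\left(h \right)} = \left(2 h \left(-1\right) + 2\right) \left(-3\right) = \left(- 2 h + 2\right) \left(-3\right) = \left(2 - 2 h\right) \left(-3\right) = -6 + 6 h$)
$S \left(\left(7 \cdot 9 - 17\right) + t{\left(-17 \right)}\right) = - 429 \left(\left(7 \cdot 9 - 17\right) + \left(-6 + 6 \left(-17\right)\right)\right) = - 429 \left(\left(63 - 17\right) - 108\right) = - 429 \left(46 - 108\right) = \left(-429\right) \left(-62\right) = 26598$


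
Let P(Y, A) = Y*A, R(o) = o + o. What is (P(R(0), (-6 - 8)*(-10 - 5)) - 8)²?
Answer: 64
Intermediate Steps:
R(o) = 2*o
P(Y, A) = A*Y
(P(R(0), (-6 - 8)*(-10 - 5)) - 8)² = (((-6 - 8)*(-10 - 5))*(2*0) - 8)² = (-14*(-15)*0 - 8)² = (210*0 - 8)² = (0 - 8)² = (-8)² = 64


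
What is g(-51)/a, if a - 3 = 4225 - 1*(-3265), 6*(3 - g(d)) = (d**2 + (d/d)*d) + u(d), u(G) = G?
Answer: -827/14986 ≈ -0.055185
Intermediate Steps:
g(d) = 3 - d/3 - d**2/6 (g(d) = 3 - ((d**2 + (d/d)*d) + d)/6 = 3 - ((d**2 + 1*d) + d)/6 = 3 - ((d**2 + d) + d)/6 = 3 - ((d + d**2) + d)/6 = 3 - (d**2 + 2*d)/6 = 3 + (-d/3 - d**2/6) = 3 - d/3 - d**2/6)
a = 7493 (a = 3 + (4225 - 1*(-3265)) = 3 + (4225 + 3265) = 3 + 7490 = 7493)
g(-51)/a = (3 - 1/3*(-51) - 1/6*(-51)**2)/7493 = (3 + 17 - 1/6*2601)*(1/7493) = (3 + 17 - 867/2)*(1/7493) = -827/2*1/7493 = -827/14986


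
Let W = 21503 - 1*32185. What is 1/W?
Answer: -1/10682 ≈ -9.3615e-5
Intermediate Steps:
W = -10682 (W = 21503 - 32185 = -10682)
1/W = 1/(-10682) = -1/10682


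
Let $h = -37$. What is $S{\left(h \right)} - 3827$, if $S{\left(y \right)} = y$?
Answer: $-3864$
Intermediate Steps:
$S{\left(h \right)} - 3827 = -37 - 3827 = -3864$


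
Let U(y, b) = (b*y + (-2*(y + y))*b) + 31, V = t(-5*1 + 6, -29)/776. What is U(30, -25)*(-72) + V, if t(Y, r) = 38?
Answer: -63721997/388 ≈ -1.6423e+5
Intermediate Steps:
V = 19/388 (V = 38/776 = 38*(1/776) = 19/388 ≈ 0.048969)
U(y, b) = 31 - 3*b*y (U(y, b) = (b*y + (-4*y)*b) + 31 = (b*y - 4*b*y) + 31 = -3*b*y + 31 = 31 - 3*b*y)
U(30, -25)*(-72) + V = (31 - 3*(-25)*30)*(-72) + 19/388 = (31 + 2250)*(-72) + 19/388 = 2281*(-72) + 19/388 = -164232 + 19/388 = -63721997/388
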